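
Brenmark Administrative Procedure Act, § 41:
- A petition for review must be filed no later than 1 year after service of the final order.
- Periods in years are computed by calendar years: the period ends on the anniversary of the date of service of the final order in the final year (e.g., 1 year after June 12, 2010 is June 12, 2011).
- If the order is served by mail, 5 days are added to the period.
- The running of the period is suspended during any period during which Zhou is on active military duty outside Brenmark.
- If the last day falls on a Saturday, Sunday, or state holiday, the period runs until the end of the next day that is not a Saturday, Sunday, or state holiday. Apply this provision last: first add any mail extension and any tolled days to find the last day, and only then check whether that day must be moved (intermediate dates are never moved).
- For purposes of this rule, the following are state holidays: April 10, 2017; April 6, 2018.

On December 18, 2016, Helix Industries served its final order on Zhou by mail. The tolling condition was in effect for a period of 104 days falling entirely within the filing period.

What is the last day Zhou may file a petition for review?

1 year after December 18, 2016 is December 18, 2017.
Service was by mail, adding 5 days: December 18, 2017 + 5 days = December 23, 2017.
Tolling adds 104 days: December 23, 2017 + 104 days = April 6, 2018.
April 6, 2018 is a listed holiday; April 7, 2018 is Saturday; April 8, 2018 is Sunday. The next qualifying day is April 9, 2018.

April 9, 2018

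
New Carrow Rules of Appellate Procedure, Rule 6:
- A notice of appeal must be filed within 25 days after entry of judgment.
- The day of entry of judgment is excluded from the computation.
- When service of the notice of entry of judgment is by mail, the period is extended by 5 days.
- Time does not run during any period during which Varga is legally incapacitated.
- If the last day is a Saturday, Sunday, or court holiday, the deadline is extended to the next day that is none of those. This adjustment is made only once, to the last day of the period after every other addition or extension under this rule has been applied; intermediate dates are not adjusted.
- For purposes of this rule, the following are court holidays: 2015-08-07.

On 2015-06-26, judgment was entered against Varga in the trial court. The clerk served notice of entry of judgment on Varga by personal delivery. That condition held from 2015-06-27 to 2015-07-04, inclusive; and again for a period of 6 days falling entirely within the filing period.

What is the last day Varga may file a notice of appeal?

25 days after 2015-06-26 is July 21, 2015.
Service was not by mail, so no mail extension applies.
From June 27, 2015 through July 4, 2015 inclusive is 8 days; tolling adds 8 days: July 21, 2015 + 8 days = July 29, 2015.
Tolling adds 6 days: July 29, 2015 + 6 days = August 4, 2015.
August 4, 2015 is a Tuesday and not a court holiday, so no extension applies.

August 4, 2015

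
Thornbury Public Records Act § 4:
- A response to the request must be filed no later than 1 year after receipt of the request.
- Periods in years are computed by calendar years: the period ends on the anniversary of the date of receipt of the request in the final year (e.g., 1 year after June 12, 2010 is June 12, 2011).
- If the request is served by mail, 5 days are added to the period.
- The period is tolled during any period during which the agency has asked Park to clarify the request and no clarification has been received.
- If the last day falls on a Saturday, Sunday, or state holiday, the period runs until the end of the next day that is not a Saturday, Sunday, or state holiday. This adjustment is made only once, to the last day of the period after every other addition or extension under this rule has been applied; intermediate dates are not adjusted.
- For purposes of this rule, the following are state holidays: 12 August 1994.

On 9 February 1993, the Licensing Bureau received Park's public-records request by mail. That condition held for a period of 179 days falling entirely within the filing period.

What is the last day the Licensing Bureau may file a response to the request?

August 15, 1994

1 year after 9 February 1993 is February 9, 1994.
Service was by mail, adding 5 days: February 9, 1994 + 5 days = February 14, 1994.
Tolling adds 179 days: February 14, 1994 + 179 days = August 12, 1994.
August 12, 1994 is a listed holiday; August 13, 1994 is Saturday; August 14, 1994 is Sunday. The next qualifying day is August 15, 1994.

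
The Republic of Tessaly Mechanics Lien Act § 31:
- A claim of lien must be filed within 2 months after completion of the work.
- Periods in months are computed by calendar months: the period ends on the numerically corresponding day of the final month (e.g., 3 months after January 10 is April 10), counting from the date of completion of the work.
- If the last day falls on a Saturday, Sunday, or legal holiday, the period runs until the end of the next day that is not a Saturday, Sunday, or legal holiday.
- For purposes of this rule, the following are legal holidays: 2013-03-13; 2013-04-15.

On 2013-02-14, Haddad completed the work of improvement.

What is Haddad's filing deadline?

April 16, 2013

2 months after 2013-02-14 is April 14, 2013.
April 14, 2013 is Sunday; April 15, 2013 is a listed holiday. The next qualifying day is April 16, 2013.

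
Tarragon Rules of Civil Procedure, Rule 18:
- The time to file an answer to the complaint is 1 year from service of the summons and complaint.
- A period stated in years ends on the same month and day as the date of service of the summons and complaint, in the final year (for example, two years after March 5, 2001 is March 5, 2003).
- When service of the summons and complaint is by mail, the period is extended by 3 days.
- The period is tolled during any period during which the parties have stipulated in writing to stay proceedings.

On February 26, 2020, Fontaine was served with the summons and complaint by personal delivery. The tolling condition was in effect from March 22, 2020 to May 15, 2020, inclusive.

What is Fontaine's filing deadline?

1 year after February 26, 2020 is February 26, 2021.
Service was not by mail, so no mail extension applies.
From March 22, 2020 through May 15, 2020 inclusive is 55 days; tolling adds 55 days: February 26, 2021 + 55 days = April 22, 2021.

April 22, 2021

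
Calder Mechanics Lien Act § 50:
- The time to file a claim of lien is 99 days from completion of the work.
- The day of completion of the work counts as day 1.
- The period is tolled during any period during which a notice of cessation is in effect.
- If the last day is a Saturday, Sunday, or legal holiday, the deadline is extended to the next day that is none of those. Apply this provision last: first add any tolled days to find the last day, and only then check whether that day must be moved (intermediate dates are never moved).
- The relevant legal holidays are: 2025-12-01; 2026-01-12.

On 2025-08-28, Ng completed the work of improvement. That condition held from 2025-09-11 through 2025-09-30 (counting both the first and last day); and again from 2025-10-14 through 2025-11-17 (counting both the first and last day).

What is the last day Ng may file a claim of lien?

January 28, 2026

Counting 2025-08-28 as day 1, day 99 is December 4, 2025.
From September 11, 2025 through September 30, 2025 inclusive is 20 days; tolling adds 20 days: December 4, 2025 + 20 days = December 24, 2025.
From October 14, 2025 through November 17, 2025 inclusive is 35 days; tolling adds 35 days: December 24, 2025 + 35 days = January 28, 2026.
January 28, 2026 is a Wednesday and not a legal holiday, so no extension applies.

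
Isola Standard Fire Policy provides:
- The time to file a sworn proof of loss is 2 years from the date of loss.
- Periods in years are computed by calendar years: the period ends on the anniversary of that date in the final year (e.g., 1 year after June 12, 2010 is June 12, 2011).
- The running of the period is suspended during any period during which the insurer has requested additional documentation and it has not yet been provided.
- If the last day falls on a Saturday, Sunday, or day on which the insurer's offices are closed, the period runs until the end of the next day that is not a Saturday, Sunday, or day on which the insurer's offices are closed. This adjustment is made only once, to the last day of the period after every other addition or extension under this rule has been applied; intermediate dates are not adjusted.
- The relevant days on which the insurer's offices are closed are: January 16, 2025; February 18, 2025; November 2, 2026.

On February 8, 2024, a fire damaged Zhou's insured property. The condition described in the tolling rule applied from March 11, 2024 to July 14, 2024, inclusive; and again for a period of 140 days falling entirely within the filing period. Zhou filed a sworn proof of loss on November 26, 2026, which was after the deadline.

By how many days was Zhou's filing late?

23 days

2 years after February 8, 2024 is February 8, 2026.
From March 11, 2024 through July 14, 2024 inclusive is 126 days; tolling adds 126 days: February 8, 2026 + 126 days = June 14, 2026.
Tolling adds 140 days: June 14, 2026 + 140 days = November 1, 2026.
November 1, 2026 is Sunday; November 2, 2026 is a listed holiday. The next qualifying day is November 3, 2026.
The deadline is November 3, 2026; from November 3, 2026 to November 26, 2026 is 23 days.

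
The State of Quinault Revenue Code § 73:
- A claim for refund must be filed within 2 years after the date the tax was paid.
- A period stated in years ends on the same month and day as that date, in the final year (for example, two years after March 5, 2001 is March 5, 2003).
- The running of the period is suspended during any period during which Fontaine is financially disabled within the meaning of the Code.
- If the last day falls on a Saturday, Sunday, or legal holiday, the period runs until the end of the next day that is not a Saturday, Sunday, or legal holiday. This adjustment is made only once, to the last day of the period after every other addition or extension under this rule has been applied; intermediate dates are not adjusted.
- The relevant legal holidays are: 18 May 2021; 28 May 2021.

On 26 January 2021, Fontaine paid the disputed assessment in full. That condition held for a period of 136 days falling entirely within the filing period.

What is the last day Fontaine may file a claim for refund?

2 years after 26 January 2021 is January 26, 2023.
Tolling adds 136 days: January 26, 2023 + 136 days = June 11, 2023.
June 11, 2023 is Sunday. The next qualifying day is June 12, 2023.

June 12, 2023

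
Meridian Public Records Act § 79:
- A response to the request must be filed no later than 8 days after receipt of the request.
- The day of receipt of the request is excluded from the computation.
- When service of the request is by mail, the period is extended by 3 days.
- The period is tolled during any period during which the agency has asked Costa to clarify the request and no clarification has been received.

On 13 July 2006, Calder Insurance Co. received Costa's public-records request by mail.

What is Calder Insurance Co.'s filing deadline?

July 24, 2006

8 days after 13 July 2006 is July 21, 2006.
Service was by mail, adding 3 days: July 21, 2006 + 3 days = July 24, 2006.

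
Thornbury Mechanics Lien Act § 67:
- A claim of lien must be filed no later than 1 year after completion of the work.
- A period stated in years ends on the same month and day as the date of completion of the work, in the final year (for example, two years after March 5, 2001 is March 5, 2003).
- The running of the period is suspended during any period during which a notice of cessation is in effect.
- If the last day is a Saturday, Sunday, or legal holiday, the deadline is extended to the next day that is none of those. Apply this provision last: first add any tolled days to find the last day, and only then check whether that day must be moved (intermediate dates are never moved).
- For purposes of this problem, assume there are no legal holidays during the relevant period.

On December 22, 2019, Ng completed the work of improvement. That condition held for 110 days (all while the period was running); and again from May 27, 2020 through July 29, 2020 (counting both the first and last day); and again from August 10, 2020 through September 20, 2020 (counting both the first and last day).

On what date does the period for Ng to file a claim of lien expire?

July 26, 2021

1 year after December 22, 2019 is December 22, 2020.
Tolling adds 110 days: December 22, 2020 + 110 days = April 11, 2021.
From May 27, 2020 through July 29, 2020 inclusive is 64 days; tolling adds 64 days: April 11, 2021 + 64 days = June 14, 2021.
From August 10, 2020 through September 20, 2020 inclusive is 42 days; tolling adds 42 days: June 14, 2021 + 42 days = July 26, 2021.
July 26, 2021 is a Monday and not a legal holiday, so no extension applies.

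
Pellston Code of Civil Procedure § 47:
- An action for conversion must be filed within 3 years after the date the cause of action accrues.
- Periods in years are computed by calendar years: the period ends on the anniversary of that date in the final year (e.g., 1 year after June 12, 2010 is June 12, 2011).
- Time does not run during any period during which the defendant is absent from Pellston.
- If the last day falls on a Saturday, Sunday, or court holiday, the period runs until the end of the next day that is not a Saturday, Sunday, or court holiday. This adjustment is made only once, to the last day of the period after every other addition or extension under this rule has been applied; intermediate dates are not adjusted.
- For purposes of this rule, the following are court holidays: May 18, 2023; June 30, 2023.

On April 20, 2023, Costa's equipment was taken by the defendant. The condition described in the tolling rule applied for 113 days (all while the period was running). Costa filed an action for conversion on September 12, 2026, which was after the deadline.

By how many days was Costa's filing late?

3 years after April 20, 2023 is April 20, 2026.
Tolling adds 113 days: April 20, 2026 + 113 days = August 11, 2026.
August 11, 2026 is a Tuesday and not a court holiday, so no extension applies.
The deadline is August 11, 2026; from August 11, 2026 to September 12, 2026 is 32 days.

32 days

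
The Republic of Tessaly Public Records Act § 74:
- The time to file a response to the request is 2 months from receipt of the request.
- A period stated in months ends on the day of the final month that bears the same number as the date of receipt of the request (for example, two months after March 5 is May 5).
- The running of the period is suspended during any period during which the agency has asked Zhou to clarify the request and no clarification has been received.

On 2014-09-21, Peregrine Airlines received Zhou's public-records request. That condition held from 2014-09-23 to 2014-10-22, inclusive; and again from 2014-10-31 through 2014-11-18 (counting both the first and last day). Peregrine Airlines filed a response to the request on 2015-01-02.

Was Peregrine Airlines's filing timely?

2 months after 2014-09-21 is November 21, 2014.
From September 23, 2014 through October 22, 2014 inclusive is 30 days; tolling adds 30 days: November 21, 2014 + 30 days = December 21, 2014.
From October 31, 2014 through November 18, 2014 inclusive is 19 days; tolling adds 19 days: December 21, 2014 + 19 days = January 9, 2015.
The deadline is January 9, 2015; the filing on January 2, 2015 is on or before that date.

Yes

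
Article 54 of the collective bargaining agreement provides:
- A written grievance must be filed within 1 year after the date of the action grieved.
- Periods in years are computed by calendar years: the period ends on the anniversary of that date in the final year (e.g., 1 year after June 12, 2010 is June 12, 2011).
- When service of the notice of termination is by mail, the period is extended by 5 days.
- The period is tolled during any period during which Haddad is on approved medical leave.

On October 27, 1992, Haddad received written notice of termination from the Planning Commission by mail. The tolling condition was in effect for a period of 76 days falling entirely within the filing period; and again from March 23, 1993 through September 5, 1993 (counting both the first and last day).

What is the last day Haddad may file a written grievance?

July 2, 1994

1 year after October 27, 1992 is October 27, 1993.
Service was by mail, adding 5 days: October 27, 1993 + 5 days = November 1, 1993.
Tolling adds 76 days: November 1, 1993 + 76 days = January 16, 1994.
From March 23, 1993 through September 5, 1993 inclusive is 167 days; tolling adds 167 days: January 16, 1994 + 167 days = July 2, 1994.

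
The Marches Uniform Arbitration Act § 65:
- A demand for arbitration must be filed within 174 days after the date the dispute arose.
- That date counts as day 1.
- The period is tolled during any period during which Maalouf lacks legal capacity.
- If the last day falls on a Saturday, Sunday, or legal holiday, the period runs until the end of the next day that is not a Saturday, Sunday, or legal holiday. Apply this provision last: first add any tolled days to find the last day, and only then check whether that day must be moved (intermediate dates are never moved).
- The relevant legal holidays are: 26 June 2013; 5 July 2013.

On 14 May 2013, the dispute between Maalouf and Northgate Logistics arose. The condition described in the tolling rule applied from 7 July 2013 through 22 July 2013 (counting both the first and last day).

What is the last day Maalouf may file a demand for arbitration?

Counting 14 May 2013 as day 1, day 174 is November 3, 2013.
From July 7, 2013 through July 22, 2013 inclusive is 16 days; tolling adds 16 days: November 3, 2013 + 16 days = November 19, 2013.
November 19, 2013 is a Tuesday and not a legal holiday, so no extension applies.

November 19, 2013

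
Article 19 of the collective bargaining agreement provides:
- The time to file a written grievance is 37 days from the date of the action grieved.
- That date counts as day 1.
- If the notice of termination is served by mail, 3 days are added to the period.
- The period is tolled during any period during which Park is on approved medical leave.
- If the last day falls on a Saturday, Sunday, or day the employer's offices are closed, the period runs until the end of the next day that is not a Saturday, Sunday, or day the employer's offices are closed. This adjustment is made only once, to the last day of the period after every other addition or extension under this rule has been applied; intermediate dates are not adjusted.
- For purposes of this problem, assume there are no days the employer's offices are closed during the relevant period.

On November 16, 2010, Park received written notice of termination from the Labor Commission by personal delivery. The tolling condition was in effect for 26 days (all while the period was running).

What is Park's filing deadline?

Counting November 16, 2010 as day 1, day 37 is December 22, 2010.
Service was not by mail, so no mail extension applies.
Tolling adds 26 days: December 22, 2010 + 26 days = January 17, 2011.
January 17, 2011 is a Monday and not a day the employer's offices are closed, so no extension applies.

January 17, 2011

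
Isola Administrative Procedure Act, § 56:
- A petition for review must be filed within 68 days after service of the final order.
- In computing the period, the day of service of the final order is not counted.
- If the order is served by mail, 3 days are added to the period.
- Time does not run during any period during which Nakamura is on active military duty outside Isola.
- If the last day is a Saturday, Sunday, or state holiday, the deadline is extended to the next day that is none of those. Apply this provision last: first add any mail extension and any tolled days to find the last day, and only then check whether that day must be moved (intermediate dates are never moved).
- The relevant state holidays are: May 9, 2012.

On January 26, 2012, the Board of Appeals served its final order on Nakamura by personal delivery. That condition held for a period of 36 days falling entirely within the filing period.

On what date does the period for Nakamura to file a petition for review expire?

May 10, 2012

68 days after January 26, 2012 is April 3, 2012.
Service was not by mail, so no mail extension applies.
Tolling adds 36 days: April 3, 2012 + 36 days = May 9, 2012.
May 9, 2012 is a listed holiday. The next qualifying day is May 10, 2012.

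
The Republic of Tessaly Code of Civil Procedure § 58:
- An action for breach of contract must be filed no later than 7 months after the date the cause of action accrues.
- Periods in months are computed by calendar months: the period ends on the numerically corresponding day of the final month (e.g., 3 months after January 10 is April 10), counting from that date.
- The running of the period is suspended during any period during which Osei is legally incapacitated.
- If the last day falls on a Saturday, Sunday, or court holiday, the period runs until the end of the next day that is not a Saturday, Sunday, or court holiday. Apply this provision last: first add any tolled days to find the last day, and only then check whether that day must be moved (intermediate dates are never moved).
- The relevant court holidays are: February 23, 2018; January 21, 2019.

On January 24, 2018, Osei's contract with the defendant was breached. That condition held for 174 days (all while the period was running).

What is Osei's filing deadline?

7 months after January 24, 2018 is August 24, 2018.
Tolling adds 174 days: August 24, 2018 + 174 days = February 14, 2019.
February 14, 2019 is a Thursday and not a court holiday, so no extension applies.

February 14, 2019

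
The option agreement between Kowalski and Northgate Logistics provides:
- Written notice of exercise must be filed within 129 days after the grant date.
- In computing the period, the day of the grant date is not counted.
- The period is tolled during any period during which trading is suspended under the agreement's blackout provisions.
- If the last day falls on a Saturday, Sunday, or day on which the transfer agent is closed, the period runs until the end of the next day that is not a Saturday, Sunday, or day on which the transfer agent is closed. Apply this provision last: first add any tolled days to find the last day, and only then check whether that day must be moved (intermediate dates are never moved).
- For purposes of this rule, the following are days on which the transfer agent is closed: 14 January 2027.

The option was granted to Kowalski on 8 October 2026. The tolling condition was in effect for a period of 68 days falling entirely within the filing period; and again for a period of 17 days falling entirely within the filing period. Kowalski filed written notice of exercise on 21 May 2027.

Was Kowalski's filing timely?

129 days after 8 October 2026 is February 14, 2027.
Tolling adds 68 days: February 14, 2027 + 68 days = April 23, 2027.
Tolling adds 17 days: April 23, 2027 + 17 days = May 10, 2027.
May 10, 2027 is a Monday and not a day on which the transfer agent is closed, so no extension applies.
The deadline is May 10, 2027; the filing on May 21, 2027 is after that date.

No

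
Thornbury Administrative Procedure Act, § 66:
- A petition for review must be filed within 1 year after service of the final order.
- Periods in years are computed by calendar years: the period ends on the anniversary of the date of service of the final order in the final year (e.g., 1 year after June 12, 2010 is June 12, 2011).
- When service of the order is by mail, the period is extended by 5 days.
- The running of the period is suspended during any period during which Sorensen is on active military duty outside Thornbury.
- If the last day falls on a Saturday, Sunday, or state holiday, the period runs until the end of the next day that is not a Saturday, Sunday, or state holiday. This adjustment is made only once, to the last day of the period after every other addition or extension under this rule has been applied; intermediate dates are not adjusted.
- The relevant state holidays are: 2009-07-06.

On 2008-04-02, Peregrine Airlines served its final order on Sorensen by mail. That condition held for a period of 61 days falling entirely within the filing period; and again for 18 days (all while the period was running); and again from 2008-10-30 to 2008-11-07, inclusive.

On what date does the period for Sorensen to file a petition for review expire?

July 7, 2009

1 year after 2008-04-02 is April 2, 2009.
Service was by mail, adding 5 days: April 2, 2009 + 5 days = April 7, 2009.
Tolling adds 61 days: April 7, 2009 + 61 days = June 7, 2009.
Tolling adds 18 days: June 7, 2009 + 18 days = June 25, 2009.
From October 30, 2008 through November 7, 2008 inclusive is 9 days; tolling adds 9 days: June 25, 2009 + 9 days = July 4, 2009.
July 4, 2009 is Saturday; July 5, 2009 is Sunday; July 6, 2009 is a listed holiday. The next qualifying day is July 7, 2009.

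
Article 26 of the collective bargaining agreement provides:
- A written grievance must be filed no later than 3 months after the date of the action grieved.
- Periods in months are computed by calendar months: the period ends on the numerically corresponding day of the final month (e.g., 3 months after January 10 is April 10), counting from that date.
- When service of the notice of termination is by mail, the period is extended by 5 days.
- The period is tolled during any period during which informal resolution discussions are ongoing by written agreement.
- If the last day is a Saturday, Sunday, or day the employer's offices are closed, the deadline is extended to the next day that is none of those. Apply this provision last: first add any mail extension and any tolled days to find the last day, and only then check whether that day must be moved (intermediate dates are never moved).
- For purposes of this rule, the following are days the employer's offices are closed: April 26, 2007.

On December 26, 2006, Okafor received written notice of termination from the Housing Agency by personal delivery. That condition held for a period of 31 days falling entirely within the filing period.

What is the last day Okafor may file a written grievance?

3 months after December 26, 2006 is March 26, 2007.
Service was not by mail, so no mail extension applies.
Tolling adds 31 days: March 26, 2007 + 31 days = April 26, 2007.
April 26, 2007 is a listed holiday. The next qualifying day is April 27, 2007.

April 27, 2007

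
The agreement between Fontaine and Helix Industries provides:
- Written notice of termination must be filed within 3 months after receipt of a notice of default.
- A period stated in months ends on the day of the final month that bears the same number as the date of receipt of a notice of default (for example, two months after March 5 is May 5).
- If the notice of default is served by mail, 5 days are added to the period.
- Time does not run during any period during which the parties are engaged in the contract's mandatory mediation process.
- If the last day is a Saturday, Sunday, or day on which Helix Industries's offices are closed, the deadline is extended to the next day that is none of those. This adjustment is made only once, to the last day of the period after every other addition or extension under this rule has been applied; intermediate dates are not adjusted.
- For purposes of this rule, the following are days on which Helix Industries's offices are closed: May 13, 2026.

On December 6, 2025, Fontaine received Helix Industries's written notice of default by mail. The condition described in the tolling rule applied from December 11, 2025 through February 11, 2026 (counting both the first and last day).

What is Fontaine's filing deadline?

3 months after December 6, 2025 is March 6, 2026.
Service was by mail, adding 5 days: March 6, 2026 + 5 days = March 11, 2026.
From December 11, 2025 through February 11, 2026 inclusive is 63 days; tolling adds 63 days: March 11, 2026 + 63 days = May 13, 2026.
May 13, 2026 is a listed holiday. The next qualifying day is May 14, 2026.

May 14, 2026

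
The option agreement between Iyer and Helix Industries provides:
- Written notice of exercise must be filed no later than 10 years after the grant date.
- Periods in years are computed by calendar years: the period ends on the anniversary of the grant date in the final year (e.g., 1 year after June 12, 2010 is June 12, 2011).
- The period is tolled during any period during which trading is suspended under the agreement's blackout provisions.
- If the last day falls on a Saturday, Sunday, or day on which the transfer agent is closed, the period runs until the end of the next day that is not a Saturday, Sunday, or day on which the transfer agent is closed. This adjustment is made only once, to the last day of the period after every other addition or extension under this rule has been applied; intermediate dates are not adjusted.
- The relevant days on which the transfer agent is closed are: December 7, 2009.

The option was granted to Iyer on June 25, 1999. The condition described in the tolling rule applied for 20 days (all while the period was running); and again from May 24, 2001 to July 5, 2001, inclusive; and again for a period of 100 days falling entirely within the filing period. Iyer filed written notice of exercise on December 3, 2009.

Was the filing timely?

Yes

10 years after June 25, 1999 is June 25, 2009.
Tolling adds 20 days: June 25, 2009 + 20 days = July 15, 2009.
From May 24, 2001 through July 5, 2001 inclusive is 43 days; tolling adds 43 days: July 15, 2009 + 43 days = August 27, 2009.
Tolling adds 100 days: August 27, 2009 + 100 days = December 5, 2009.
December 5, 2009 is Saturday; December 6, 2009 is Sunday; December 7, 2009 is a listed holiday. The next qualifying day is December 8, 2009.
The deadline is December 8, 2009; the filing on December 3, 2009 is on or before that date.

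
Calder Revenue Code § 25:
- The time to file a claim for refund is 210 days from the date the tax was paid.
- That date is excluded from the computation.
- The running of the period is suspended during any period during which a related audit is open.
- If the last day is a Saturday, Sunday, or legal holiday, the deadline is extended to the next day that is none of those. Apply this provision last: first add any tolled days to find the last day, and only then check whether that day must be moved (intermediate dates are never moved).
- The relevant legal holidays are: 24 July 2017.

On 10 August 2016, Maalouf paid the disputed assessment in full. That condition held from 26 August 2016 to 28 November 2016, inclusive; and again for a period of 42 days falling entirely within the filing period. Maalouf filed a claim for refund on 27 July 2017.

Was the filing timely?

No

210 days after 10 August 2016 is March 8, 2017.
From August 26, 2016 through November 28, 2016 inclusive is 95 days; tolling adds 95 days: March 8, 2017 + 95 days = June 11, 2017.
Tolling adds 42 days: June 11, 2017 + 42 days = July 23, 2017.
July 23, 2017 is Sunday; July 24, 2017 is a listed holiday. The next qualifying day is July 25, 2017.
The deadline is July 25, 2017; the filing on July 27, 2017 is after that date.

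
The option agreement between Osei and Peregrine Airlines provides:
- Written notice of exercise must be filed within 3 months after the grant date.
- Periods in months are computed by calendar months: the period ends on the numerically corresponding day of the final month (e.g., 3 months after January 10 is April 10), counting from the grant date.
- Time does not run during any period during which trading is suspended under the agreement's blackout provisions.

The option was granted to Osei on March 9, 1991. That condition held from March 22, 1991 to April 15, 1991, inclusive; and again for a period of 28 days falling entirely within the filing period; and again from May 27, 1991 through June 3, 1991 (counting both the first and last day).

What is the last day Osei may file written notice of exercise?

3 months after March 9, 1991 is June 9, 1991.
From March 22, 1991 through April 15, 1991 inclusive is 25 days; tolling adds 25 days: June 9, 1991 + 25 days = July 4, 1991.
Tolling adds 28 days: July 4, 1991 + 28 days = August 1, 1991.
From May 27, 1991 through June 3, 1991 inclusive is 8 days; tolling adds 8 days: August 1, 1991 + 8 days = August 9, 1991.

August 9, 1991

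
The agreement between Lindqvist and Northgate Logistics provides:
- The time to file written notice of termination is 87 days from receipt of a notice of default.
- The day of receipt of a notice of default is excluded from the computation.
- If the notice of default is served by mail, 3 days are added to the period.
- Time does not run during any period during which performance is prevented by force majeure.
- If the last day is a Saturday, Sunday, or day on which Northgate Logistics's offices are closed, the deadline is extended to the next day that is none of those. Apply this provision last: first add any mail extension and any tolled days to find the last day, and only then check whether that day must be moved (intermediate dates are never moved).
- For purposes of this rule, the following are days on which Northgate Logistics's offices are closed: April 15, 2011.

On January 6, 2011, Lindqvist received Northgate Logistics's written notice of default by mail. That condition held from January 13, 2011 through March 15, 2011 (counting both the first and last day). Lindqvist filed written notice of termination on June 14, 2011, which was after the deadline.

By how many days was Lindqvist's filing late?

87 days after January 6, 2011 is April 3, 2011.
Service was by mail, adding 3 days: April 3, 2011 + 3 days = April 6, 2011.
From January 13, 2011 through March 15, 2011 inclusive is 62 days; tolling adds 62 days: April 6, 2011 + 62 days = June 7, 2011.
June 7, 2011 is a Tuesday and not a day on which Northgate Logistics's offices are closed, so no extension applies.
The deadline is June 7, 2011; from June 7, 2011 to June 14, 2011 is 7 days.

7 days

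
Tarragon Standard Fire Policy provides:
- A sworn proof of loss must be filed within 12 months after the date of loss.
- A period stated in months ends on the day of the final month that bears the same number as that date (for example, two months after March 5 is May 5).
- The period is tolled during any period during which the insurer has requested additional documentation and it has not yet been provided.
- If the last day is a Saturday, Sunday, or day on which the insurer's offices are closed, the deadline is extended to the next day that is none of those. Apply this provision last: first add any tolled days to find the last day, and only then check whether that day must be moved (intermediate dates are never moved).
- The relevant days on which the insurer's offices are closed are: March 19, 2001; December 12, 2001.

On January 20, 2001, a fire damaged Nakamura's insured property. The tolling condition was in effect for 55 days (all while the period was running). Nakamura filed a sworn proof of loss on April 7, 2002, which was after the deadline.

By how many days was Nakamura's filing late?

12 months after January 20, 2001 is January 20, 2002.
Tolling adds 55 days: January 20, 2002 + 55 days = March 16, 2002.
March 16, 2002 is Saturday; March 17, 2002 is Sunday. The next qualifying day is March 18, 2002.
The deadline is March 18, 2002; from March 18, 2002 to April 7, 2002 is 20 days.

20 days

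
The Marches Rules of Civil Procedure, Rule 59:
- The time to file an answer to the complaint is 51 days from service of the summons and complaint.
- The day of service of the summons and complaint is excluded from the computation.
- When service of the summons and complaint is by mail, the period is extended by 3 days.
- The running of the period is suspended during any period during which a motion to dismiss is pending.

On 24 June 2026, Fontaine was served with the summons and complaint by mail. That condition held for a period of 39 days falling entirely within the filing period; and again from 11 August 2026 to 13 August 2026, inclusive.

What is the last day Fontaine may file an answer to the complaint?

September 28, 2026

51 days after 24 June 2026 is August 14, 2026.
Service was by mail, adding 3 days: August 14, 2026 + 3 days = August 17, 2026.
Tolling adds 39 days: August 17, 2026 + 39 days = September 25, 2026.
From August 11, 2026 through August 13, 2026 inclusive is 3 days; tolling adds 3 days: September 25, 2026 + 3 days = September 28, 2026.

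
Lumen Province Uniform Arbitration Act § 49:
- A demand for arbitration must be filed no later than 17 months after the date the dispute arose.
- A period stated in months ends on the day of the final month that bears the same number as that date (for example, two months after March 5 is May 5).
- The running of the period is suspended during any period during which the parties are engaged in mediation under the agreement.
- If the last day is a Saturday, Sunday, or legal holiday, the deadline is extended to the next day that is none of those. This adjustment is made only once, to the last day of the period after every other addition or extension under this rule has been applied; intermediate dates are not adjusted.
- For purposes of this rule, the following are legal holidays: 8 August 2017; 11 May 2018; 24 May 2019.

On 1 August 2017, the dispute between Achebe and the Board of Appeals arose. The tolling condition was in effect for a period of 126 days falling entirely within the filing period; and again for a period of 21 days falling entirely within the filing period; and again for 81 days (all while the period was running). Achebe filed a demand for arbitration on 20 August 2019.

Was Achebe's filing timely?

No

17 months after 1 August 2017 is January 1, 2019.
Tolling adds 126 days: January 1, 2019 + 126 days = May 7, 2019.
Tolling adds 21 days: May 7, 2019 + 21 days = May 28, 2019.
Tolling adds 81 days: May 28, 2019 + 81 days = August 17, 2019.
August 17, 2019 is Saturday; August 18, 2019 is Sunday. The next qualifying day is August 19, 2019.
The deadline is August 19, 2019; the filing on August 20, 2019 is after that date.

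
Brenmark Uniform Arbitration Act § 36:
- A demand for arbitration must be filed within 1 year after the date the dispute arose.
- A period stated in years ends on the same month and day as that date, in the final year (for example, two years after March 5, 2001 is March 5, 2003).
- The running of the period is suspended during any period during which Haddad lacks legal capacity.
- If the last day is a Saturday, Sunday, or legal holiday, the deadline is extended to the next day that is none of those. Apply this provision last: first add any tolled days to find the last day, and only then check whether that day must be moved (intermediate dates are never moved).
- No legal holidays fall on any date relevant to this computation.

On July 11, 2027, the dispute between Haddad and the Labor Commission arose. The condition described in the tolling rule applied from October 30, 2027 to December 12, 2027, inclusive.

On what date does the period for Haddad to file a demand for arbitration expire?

1 year after July 11, 2027 is July 11, 2028.
From October 30, 2027 through December 12, 2027 inclusive is 44 days; tolling adds 44 days: July 11, 2028 + 44 days = August 24, 2028.
August 24, 2028 is a Thursday and not a legal holiday, so no extension applies.

August 24, 2028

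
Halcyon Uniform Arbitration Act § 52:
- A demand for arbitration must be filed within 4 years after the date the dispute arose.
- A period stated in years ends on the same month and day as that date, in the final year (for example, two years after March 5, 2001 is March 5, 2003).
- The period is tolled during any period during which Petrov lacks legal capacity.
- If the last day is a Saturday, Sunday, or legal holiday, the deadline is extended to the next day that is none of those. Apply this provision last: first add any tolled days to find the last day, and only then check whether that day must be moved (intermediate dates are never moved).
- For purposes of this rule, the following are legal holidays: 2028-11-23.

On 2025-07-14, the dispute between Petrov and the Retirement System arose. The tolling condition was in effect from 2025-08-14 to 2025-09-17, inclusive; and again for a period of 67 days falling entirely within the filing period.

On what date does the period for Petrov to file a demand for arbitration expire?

4 years after 2025-07-14 is July 14, 2029.
From August 14, 2025 through September 17, 2025 inclusive is 35 days; tolling adds 35 days: July 14, 2029 + 35 days = August 18, 2029.
Tolling adds 67 days: August 18, 2029 + 67 days = October 24, 2029.
October 24, 2029 is a Wednesday and not a legal holiday, so no extension applies.

October 24, 2029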